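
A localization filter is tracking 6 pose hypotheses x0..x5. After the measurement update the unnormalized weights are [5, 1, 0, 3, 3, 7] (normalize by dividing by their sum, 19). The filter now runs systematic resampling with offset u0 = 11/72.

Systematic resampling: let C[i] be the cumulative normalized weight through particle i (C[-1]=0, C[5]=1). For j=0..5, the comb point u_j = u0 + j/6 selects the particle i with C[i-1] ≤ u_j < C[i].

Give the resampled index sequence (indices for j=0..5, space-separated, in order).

C = [5/19, 6/19, 6/19, 9/19, 12/19, 1]
j=0: u_0=11/72 ∈ [0, 5/19) → index 0
j=1: u_1=23/72 ∈ [6/19, 9/19) → index 3
j=2: u_2=35/72 ∈ [9/19, 12/19) → index 4
j=3: u_3=47/72 ∈ [12/19, 1) → index 5
j=4: u_4=59/72 ∈ [12/19, 1) → index 5
j=5: u_5=71/72 ∈ [12/19, 1) → index 5

0 3 4 5 5 5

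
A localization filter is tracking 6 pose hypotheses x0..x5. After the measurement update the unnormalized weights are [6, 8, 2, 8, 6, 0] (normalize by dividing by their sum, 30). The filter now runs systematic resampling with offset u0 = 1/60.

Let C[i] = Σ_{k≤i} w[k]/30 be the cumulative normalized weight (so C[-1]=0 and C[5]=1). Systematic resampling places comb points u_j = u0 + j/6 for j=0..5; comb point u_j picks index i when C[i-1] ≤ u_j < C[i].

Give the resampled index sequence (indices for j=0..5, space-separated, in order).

0 0 1 2 3 4

C = [1/5, 7/15, 8/15, 4/5, 1, 1]
j=0: u_0=1/60 ∈ [0, 1/5) → index 0
j=1: u_1=11/60 ∈ [0, 1/5) → index 0
j=2: u_2=7/20 ∈ [1/5, 7/15) → index 1
j=3: u_3=31/60 ∈ [7/15, 8/15) → index 2
j=4: u_4=41/60 ∈ [8/15, 4/5) → index 3
j=5: u_5=17/20 ∈ [4/5, 1) → index 4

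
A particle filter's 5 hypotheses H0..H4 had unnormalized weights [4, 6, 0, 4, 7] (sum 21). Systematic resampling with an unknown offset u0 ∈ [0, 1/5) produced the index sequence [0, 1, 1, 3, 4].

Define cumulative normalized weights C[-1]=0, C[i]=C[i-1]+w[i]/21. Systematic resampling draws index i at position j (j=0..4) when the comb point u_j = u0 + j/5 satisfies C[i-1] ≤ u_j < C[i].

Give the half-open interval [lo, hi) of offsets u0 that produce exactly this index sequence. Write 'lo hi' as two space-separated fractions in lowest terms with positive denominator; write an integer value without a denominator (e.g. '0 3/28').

C = [4/21, 10/21, 10/21, 2/3, 1]
j=0 picked index 0: u0 ∈ [0, 4/21)
j=1 picked index 1: u0 ∈ [-1/105, 29/105)
j=2 picked index 1: u0 ∈ [-22/105, 8/105)
j=3 picked index 3: u0 ∈ [-13/105, 1/15)
j=4 picked index 4: u0 ∈ [-2/15, 1/5)
intersection: [0, 1/15)

0 1/15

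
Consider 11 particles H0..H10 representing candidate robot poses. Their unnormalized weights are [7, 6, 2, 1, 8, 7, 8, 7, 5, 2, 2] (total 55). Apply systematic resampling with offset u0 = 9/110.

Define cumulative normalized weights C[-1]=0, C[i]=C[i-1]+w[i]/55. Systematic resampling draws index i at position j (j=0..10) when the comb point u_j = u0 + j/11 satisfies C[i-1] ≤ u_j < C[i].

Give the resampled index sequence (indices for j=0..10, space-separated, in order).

0 1 2 4 5 5 6 7 7 8 10

C = [7/55, 13/55, 3/11, 16/55, 24/55, 31/55, 39/55, 46/55, 51/55, 53/55, 1]
j=0: u_0=9/110 ∈ [0, 7/55) → index 0
j=1: u_1=19/110 ∈ [7/55, 13/55) → index 1
j=2: u_2=29/110 ∈ [13/55, 3/11) → index 2
j=3: u_3=39/110 ∈ [16/55, 24/55) → index 4
j=4: u_4=49/110 ∈ [24/55, 31/55) → index 5
j=5: u_5=59/110 ∈ [24/55, 31/55) → index 5
j=6: u_6=69/110 ∈ [31/55, 39/55) → index 6
j=7: u_7=79/110 ∈ [39/55, 46/55) → index 7
j=8: u_8=89/110 ∈ [39/55, 46/55) → index 7
j=9: u_9=9/10 ∈ [46/55, 51/55) → index 8
j=10: u_10=109/110 ∈ [53/55, 1) → index 10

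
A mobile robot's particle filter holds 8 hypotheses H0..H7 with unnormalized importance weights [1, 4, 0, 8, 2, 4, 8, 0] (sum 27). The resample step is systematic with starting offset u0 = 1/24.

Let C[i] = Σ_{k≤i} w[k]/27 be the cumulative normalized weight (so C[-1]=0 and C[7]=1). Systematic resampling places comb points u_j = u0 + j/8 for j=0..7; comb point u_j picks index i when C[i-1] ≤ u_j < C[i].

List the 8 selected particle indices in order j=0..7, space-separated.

C = [1/27, 5/27, 5/27, 13/27, 5/9, 19/27, 1, 1]
j=0: u_0=1/24 ∈ [1/27, 5/27) → index 1
j=1: u_1=1/6 ∈ [1/27, 5/27) → index 1
j=2: u_2=7/24 ∈ [5/27, 13/27) → index 3
j=3: u_3=5/12 ∈ [5/27, 13/27) → index 3
j=4: u_4=13/24 ∈ [13/27, 5/9) → index 4
j=5: u_5=2/3 ∈ [5/9, 19/27) → index 5
j=6: u_6=19/24 ∈ [19/27, 1) → index 6
j=7: u_7=11/12 ∈ [19/27, 1) → index 6

1 1 3 3 4 5 6 6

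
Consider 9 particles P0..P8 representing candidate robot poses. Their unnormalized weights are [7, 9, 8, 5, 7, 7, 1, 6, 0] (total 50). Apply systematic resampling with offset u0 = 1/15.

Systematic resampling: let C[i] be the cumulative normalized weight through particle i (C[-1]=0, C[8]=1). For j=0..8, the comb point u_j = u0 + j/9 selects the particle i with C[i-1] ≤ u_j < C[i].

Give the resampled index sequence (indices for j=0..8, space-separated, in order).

0 1 1 2 3 4 5 5 7

C = [7/50, 8/25, 12/25, 29/50, 18/25, 43/50, 22/25, 1, 1]
j=0: u_0=1/15 ∈ [0, 7/50) → index 0
j=1: u_1=8/45 ∈ [7/50, 8/25) → index 1
j=2: u_2=13/45 ∈ [7/50, 8/25) → index 1
j=3: u_3=2/5 ∈ [8/25, 12/25) → index 2
j=4: u_4=23/45 ∈ [12/25, 29/50) → index 3
j=5: u_5=28/45 ∈ [29/50, 18/25) → index 4
j=6: u_6=11/15 ∈ [18/25, 43/50) → index 5
j=7: u_7=38/45 ∈ [18/25, 43/50) → index 5
j=8: u_8=43/45 ∈ [22/25, 1) → index 7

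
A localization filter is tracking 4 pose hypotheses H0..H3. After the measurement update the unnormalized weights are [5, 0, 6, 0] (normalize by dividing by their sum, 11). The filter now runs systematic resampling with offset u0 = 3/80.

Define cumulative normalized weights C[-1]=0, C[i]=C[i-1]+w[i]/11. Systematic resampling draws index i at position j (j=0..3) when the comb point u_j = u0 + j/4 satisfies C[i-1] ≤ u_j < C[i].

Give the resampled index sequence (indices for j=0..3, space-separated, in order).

C = [5/11, 5/11, 1, 1]
j=0: u_0=3/80 ∈ [0, 5/11) → index 0
j=1: u_1=23/80 ∈ [0, 5/11) → index 0
j=2: u_2=43/80 ∈ [5/11, 1) → index 2
j=3: u_3=63/80 ∈ [5/11, 1) → index 2

0 0 2 2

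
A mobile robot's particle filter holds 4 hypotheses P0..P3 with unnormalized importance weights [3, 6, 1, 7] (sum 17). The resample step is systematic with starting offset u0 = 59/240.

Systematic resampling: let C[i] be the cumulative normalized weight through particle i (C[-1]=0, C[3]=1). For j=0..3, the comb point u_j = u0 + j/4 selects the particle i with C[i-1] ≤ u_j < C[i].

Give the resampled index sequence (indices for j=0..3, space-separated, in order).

C = [3/17, 9/17, 10/17, 1]
j=0: u_0=59/240 ∈ [3/17, 9/17) → index 1
j=1: u_1=119/240 ∈ [3/17, 9/17) → index 1
j=2: u_2=179/240 ∈ [10/17, 1) → index 3
j=3: u_3=239/240 ∈ [10/17, 1) → index 3

1 1 3 3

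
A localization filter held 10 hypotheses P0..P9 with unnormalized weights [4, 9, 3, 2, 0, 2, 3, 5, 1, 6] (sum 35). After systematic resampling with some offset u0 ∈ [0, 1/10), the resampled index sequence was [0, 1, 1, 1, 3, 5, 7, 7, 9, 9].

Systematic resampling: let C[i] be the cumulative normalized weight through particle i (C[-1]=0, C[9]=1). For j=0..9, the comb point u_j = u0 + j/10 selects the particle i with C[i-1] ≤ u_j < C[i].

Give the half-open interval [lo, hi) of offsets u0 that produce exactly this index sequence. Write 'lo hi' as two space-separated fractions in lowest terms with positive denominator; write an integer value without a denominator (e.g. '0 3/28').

C = [4/35, 13/35, 16/35, 18/35, 18/35, 4/7, 23/35, 4/5, 29/35, 1]
j=0 picked index 0: u0 ∈ [0, 4/35)
j=1 picked index 1: u0 ∈ [1/70, 19/70)
j=2 picked index 1: u0 ∈ [-3/35, 6/35)
j=3 picked index 1: u0 ∈ [-13/70, 1/14)
j=4 picked index 3: u0 ∈ [2/35, 4/35)
j=5 picked index 5: u0 ∈ [1/70, 1/14)
j=6 picked index 7: u0 ∈ [2/35, 1/5)
j=7 picked index 7: u0 ∈ [-3/70, 1/10)
j=8 picked index 9: u0 ∈ [1/35, 1/5)
j=9 picked index 9: u0 ∈ [-1/14, 1/10)
intersection: [2/35, 1/14)

2/35 1/14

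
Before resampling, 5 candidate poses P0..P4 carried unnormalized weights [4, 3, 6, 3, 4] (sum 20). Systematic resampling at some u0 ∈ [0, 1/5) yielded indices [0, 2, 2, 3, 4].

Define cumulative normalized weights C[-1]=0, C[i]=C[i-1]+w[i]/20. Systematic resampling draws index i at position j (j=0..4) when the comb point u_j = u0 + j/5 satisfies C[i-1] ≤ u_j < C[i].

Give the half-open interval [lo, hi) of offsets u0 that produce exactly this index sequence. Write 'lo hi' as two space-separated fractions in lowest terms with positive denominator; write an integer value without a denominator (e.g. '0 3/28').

3/20 1/5

C = [1/5, 7/20, 13/20, 4/5, 1]
j=0 picked index 0: u0 ∈ [0, 1/5)
j=1 picked index 2: u0 ∈ [3/20, 9/20)
j=2 picked index 2: u0 ∈ [-1/20, 1/4)
j=3 picked index 3: u0 ∈ [1/20, 1/5)
j=4 picked index 4: u0 ∈ [0, 1/5)
intersection: [3/20, 1/5)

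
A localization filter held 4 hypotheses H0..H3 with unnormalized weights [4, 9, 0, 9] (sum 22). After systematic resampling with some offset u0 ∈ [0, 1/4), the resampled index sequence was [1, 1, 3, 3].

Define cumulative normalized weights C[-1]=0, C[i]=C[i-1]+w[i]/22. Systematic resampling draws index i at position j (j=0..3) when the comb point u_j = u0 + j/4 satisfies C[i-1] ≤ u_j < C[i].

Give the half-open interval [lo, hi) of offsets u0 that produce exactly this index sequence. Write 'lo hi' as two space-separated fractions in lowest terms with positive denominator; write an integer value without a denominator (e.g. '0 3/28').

C = [2/11, 13/22, 13/22, 1]
j=0 picked index 1: u0 ∈ [2/11, 13/22)
j=1 picked index 1: u0 ∈ [-3/44, 15/44)
j=2 picked index 3: u0 ∈ [1/11, 1/2)
j=3 picked index 3: u0 ∈ [-7/44, 1/4)
intersection: [2/11, 1/4)

2/11 1/4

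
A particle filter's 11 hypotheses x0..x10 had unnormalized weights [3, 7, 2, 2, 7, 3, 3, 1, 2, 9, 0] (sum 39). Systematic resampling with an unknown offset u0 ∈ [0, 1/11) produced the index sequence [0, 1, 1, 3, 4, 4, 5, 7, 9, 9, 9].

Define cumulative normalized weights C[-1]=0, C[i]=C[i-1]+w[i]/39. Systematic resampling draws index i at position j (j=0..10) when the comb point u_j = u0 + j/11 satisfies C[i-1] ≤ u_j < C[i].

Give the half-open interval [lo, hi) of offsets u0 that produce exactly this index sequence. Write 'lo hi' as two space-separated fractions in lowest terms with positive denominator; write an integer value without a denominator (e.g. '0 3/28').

C = [1/13, 10/39, 4/13, 14/39, 7/13, 8/13, 9/13, 28/39, 10/13, 1, 1]
j=0 picked index 0: u0 ∈ [0, 1/13)
j=1 picked index 1: u0 ∈ [-2/143, 71/429)
j=2 picked index 1: u0 ∈ [-15/143, 32/429)
j=3 picked index 3: u0 ∈ [5/143, 37/429)
j=4 picked index 4: u0 ∈ [-2/429, 25/143)
j=5 picked index 4: u0 ∈ [-41/429, 12/143)
j=6 picked index 5: u0 ∈ [-1/143, 10/143)
j=7 picked index 7: u0 ∈ [8/143, 35/429)
j=8 picked index 9: u0 ∈ [6/143, 3/11)
j=9 picked index 9: u0 ∈ [-7/143, 2/11)
j=10 picked index 9: u0 ∈ [-20/143, 1/11)
intersection: [8/143, 10/143)

8/143 10/143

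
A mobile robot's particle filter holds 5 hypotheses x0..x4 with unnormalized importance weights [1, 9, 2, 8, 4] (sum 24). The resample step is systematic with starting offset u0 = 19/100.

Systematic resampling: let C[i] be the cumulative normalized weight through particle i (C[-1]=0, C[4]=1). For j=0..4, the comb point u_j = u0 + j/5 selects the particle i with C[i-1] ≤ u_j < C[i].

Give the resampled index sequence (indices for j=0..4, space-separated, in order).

1 1 3 3 4

C = [1/24, 5/12, 1/2, 5/6, 1]
j=0: u_0=19/100 ∈ [1/24, 5/12) → index 1
j=1: u_1=39/100 ∈ [1/24, 5/12) → index 1
j=2: u_2=59/100 ∈ [1/2, 5/6) → index 3
j=3: u_3=79/100 ∈ [1/2, 5/6) → index 3
j=4: u_4=99/100 ∈ [5/6, 1) → index 4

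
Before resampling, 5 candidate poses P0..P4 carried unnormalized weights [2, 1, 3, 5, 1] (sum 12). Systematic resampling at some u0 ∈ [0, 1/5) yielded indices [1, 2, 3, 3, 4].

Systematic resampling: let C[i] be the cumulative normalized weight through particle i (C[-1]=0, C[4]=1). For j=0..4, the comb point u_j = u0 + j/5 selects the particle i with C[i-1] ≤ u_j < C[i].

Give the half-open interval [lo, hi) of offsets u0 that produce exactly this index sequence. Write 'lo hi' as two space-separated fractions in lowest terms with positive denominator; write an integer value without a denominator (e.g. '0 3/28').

1/6 1/5

C = [1/6, 1/4, 1/2, 11/12, 1]
j=0 picked index 1: u0 ∈ [1/6, 1/4)
j=1 picked index 2: u0 ∈ [1/20, 3/10)
j=2 picked index 3: u0 ∈ [1/10, 31/60)
j=3 picked index 3: u0 ∈ [-1/10, 19/60)
j=4 picked index 4: u0 ∈ [7/60, 1/5)
intersection: [1/6, 1/5)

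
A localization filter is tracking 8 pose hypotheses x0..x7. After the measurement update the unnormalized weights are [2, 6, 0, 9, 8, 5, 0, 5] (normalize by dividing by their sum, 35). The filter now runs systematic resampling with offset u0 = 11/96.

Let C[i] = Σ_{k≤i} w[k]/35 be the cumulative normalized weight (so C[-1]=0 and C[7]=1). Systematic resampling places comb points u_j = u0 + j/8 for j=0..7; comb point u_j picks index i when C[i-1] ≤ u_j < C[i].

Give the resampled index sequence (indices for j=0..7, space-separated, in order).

1 3 3 4 4 5 7 7

C = [2/35, 8/35, 8/35, 17/35, 5/7, 6/7, 6/7, 1]
j=0: u_0=11/96 ∈ [2/35, 8/35) → index 1
j=1: u_1=23/96 ∈ [8/35, 17/35) → index 3
j=2: u_2=35/96 ∈ [8/35, 17/35) → index 3
j=3: u_3=47/96 ∈ [17/35, 5/7) → index 4
j=4: u_4=59/96 ∈ [17/35, 5/7) → index 4
j=5: u_5=71/96 ∈ [5/7, 6/7) → index 5
j=6: u_6=83/96 ∈ [6/7, 1) → index 7
j=7: u_7=95/96 ∈ [6/7, 1) → index 7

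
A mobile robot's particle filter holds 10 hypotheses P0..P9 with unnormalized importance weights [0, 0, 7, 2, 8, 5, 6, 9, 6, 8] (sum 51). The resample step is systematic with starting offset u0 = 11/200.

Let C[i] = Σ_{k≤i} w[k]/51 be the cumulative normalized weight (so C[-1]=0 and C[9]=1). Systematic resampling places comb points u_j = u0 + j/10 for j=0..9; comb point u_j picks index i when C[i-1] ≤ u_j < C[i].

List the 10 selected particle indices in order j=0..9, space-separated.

C = [0, 0, 7/51, 3/17, 1/3, 22/51, 28/51, 37/51, 43/51, 1]
j=0: u_0=11/200 ∈ [0, 7/51) → index 2
j=1: u_1=31/200 ∈ [7/51, 3/17) → index 3
j=2: u_2=51/200 ∈ [3/17, 1/3) → index 4
j=3: u_3=71/200 ∈ [1/3, 22/51) → index 5
j=4: u_4=91/200 ∈ [22/51, 28/51) → index 6
j=5: u_5=111/200 ∈ [28/51, 37/51) → index 7
j=6: u_6=131/200 ∈ [28/51, 37/51) → index 7
j=7: u_7=151/200 ∈ [37/51, 43/51) → index 8
j=8: u_8=171/200 ∈ [43/51, 1) → index 9
j=9: u_9=191/200 ∈ [43/51, 1) → index 9

2 3 4 5 6 7 7 8 9 9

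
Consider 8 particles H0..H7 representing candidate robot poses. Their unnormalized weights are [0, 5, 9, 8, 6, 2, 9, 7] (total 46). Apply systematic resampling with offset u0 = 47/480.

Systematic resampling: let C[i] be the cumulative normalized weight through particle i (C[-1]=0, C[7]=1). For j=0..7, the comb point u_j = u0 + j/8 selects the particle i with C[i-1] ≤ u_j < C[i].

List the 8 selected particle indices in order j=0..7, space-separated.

C = [0, 5/46, 7/23, 11/23, 14/23, 15/23, 39/46, 1]
j=0: u_0=47/480 ∈ [0, 5/46) → index 1
j=1: u_1=107/480 ∈ [5/46, 7/23) → index 2
j=2: u_2=167/480 ∈ [7/23, 11/23) → index 3
j=3: u_3=227/480 ∈ [7/23, 11/23) → index 3
j=4: u_4=287/480 ∈ [11/23, 14/23) → index 4
j=5: u_5=347/480 ∈ [15/23, 39/46) → index 6
j=6: u_6=407/480 ∈ [39/46, 1) → index 7
j=7: u_7=467/480 ∈ [39/46, 1) → index 7

1 2 3 3 4 6 7 7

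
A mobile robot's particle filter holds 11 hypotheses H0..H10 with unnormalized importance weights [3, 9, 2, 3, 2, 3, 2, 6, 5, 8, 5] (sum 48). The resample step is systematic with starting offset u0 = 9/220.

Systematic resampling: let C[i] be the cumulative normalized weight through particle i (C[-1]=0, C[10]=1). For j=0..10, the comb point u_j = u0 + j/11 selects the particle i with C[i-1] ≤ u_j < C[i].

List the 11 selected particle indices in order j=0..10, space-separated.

C = [1/16, 1/4, 7/24, 17/48, 19/48, 11/24, 1/2, 5/8, 35/48, 43/48, 1]
j=0: u_0=9/220 ∈ [0, 1/16) → index 0
j=1: u_1=29/220 ∈ [1/16, 1/4) → index 1
j=2: u_2=49/220 ∈ [1/16, 1/4) → index 1
j=3: u_3=69/220 ∈ [7/24, 17/48) → index 3
j=4: u_4=89/220 ∈ [19/48, 11/24) → index 5
j=5: u_5=109/220 ∈ [11/24, 1/2) → index 6
j=6: u_6=129/220 ∈ [1/2, 5/8) → index 7
j=7: u_7=149/220 ∈ [5/8, 35/48) → index 8
j=8: u_8=169/220 ∈ [35/48, 43/48) → index 9
j=9: u_9=189/220 ∈ [35/48, 43/48) → index 9
j=10: u_10=19/20 ∈ [43/48, 1) → index 10

0 1 1 3 5 6 7 8 9 9 10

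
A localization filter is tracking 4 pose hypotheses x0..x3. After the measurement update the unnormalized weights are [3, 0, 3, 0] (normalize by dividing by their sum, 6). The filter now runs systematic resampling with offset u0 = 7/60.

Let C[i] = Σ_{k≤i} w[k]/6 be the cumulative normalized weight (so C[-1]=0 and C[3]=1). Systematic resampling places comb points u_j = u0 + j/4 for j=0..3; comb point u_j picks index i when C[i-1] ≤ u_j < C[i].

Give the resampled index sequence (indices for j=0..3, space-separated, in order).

C = [1/2, 1/2, 1, 1]
j=0: u_0=7/60 ∈ [0, 1/2) → index 0
j=1: u_1=11/30 ∈ [0, 1/2) → index 0
j=2: u_2=37/60 ∈ [1/2, 1) → index 2
j=3: u_3=13/15 ∈ [1/2, 1) → index 2

0 0 2 2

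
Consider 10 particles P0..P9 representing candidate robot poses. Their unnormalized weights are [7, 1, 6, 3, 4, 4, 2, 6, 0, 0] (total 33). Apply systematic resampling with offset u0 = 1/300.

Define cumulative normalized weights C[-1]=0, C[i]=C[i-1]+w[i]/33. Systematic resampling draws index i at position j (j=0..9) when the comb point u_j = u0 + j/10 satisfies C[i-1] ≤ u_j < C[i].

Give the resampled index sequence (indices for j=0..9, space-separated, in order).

C = [7/33, 8/33, 14/33, 17/33, 7/11, 25/33, 9/11, 1, 1, 1]
j=0: u_0=1/300 ∈ [0, 7/33) → index 0
j=1: u_1=31/300 ∈ [0, 7/33) → index 0
j=2: u_2=61/300 ∈ [0, 7/33) → index 0
j=3: u_3=91/300 ∈ [8/33, 14/33) → index 2
j=4: u_4=121/300 ∈ [8/33, 14/33) → index 2
j=5: u_5=151/300 ∈ [14/33, 17/33) → index 3
j=6: u_6=181/300 ∈ [17/33, 7/11) → index 4
j=7: u_7=211/300 ∈ [7/11, 25/33) → index 5
j=8: u_8=241/300 ∈ [25/33, 9/11) → index 6
j=9: u_9=271/300 ∈ [9/11, 1) → index 7

0 0 0 2 2 3 4 5 6 7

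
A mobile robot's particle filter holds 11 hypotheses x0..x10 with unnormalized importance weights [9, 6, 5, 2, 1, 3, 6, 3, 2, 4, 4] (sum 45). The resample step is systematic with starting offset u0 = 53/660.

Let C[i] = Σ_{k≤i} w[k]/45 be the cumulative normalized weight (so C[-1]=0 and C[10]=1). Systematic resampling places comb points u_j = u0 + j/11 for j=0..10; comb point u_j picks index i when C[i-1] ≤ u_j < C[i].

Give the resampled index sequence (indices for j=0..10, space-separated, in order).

C = [1/5, 1/3, 4/9, 22/45, 23/45, 26/45, 32/45, 7/9, 37/45, 41/45, 1]
j=0: u_0=53/660 ∈ [0, 1/5) → index 0
j=1: u_1=113/660 ∈ [0, 1/5) → index 0
j=2: u_2=173/660 ∈ [1/5, 1/3) → index 1
j=3: u_3=233/660 ∈ [1/3, 4/9) → index 2
j=4: u_4=293/660 ∈ [1/3, 4/9) → index 2
j=5: u_5=353/660 ∈ [23/45, 26/45) → index 5
j=6: u_6=413/660 ∈ [26/45, 32/45) → index 6
j=7: u_7=43/60 ∈ [32/45, 7/9) → index 7
j=8: u_8=533/660 ∈ [7/9, 37/45) → index 8
j=9: u_9=593/660 ∈ [37/45, 41/45) → index 9
j=10: u_10=653/660 ∈ [41/45, 1) → index 10

0 0 1 2 2 5 6 7 8 9 10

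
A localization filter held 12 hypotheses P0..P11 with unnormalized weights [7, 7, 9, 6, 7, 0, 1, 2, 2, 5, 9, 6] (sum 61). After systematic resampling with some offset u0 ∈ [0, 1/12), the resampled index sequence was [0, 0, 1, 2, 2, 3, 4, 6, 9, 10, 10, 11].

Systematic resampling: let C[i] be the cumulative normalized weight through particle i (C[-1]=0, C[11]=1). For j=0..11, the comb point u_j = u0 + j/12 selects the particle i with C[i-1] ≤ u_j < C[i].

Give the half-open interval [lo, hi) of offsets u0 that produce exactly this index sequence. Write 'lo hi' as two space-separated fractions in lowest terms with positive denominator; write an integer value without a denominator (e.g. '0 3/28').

C = [7/61, 14/61, 23/61, 29/61, 36/61, 36/61, 37/61, 39/61, 41/61, 46/61, 55/61, 1]
j=0 picked index 0: u0 ∈ [0, 7/61)
j=1 picked index 0: u0 ∈ [-1/12, 23/732)
j=2 picked index 1: u0 ∈ [-19/366, 23/366)
j=3 picked index 2: u0 ∈ [-5/244, 31/244)
j=4 picked index 2: u0 ∈ [-19/183, 8/183)
j=5 picked index 3: u0 ∈ [-29/732, 43/732)
j=6 picked index 4: u0 ∈ [-3/122, 11/122)
j=7 picked index 6: u0 ∈ [5/732, 17/732)
j=8 picked index 9: u0 ∈ [1/183, 16/183)
j=9 picked index 10: u0 ∈ [1/244, 37/244)
j=10 picked index 10: u0 ∈ [-29/366, 25/366)
j=11 picked index 11: u0 ∈ [-11/732, 1/12)
intersection: [5/732, 17/732)

5/732 17/732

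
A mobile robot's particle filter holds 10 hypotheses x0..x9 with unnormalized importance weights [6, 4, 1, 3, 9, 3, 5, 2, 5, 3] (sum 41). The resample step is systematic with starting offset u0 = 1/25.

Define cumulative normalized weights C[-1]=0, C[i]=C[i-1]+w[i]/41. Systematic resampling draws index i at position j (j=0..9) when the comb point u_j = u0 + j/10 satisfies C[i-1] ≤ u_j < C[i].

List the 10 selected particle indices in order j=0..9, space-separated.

0 0 1 3 4 4 6 6 8 9

C = [6/41, 10/41, 11/41, 14/41, 23/41, 26/41, 31/41, 33/41, 38/41, 1]
j=0: u_0=1/25 ∈ [0, 6/41) → index 0
j=1: u_1=7/50 ∈ [0, 6/41) → index 0
j=2: u_2=6/25 ∈ [6/41, 10/41) → index 1
j=3: u_3=17/50 ∈ [11/41, 14/41) → index 3
j=4: u_4=11/25 ∈ [14/41, 23/41) → index 4
j=5: u_5=27/50 ∈ [14/41, 23/41) → index 4
j=6: u_6=16/25 ∈ [26/41, 31/41) → index 6
j=7: u_7=37/50 ∈ [26/41, 31/41) → index 6
j=8: u_8=21/25 ∈ [33/41, 38/41) → index 8
j=9: u_9=47/50 ∈ [38/41, 1) → index 9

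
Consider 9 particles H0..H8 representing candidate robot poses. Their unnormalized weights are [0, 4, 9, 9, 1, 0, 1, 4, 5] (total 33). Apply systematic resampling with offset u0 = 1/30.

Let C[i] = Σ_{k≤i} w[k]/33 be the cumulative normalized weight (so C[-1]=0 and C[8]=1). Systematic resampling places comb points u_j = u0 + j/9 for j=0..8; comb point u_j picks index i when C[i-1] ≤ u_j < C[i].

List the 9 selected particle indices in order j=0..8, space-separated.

1 2 2 2 3 3 6 7 8

C = [0, 4/33, 13/33, 2/3, 23/33, 23/33, 8/11, 28/33, 1]
j=0: u_0=1/30 ∈ [0, 4/33) → index 1
j=1: u_1=13/90 ∈ [4/33, 13/33) → index 2
j=2: u_2=23/90 ∈ [4/33, 13/33) → index 2
j=3: u_3=11/30 ∈ [4/33, 13/33) → index 2
j=4: u_4=43/90 ∈ [13/33, 2/3) → index 3
j=5: u_5=53/90 ∈ [13/33, 2/3) → index 3
j=6: u_6=7/10 ∈ [23/33, 8/11) → index 6
j=7: u_7=73/90 ∈ [8/11, 28/33) → index 7
j=8: u_8=83/90 ∈ [28/33, 1) → index 8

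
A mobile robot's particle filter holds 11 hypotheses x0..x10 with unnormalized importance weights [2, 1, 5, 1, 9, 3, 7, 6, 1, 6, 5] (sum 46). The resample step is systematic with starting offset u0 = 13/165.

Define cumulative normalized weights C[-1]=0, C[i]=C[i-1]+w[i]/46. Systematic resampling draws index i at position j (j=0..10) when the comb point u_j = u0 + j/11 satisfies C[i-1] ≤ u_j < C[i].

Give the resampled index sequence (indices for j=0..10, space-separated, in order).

2 2 4 4 5 6 7 7 9 10 10

C = [1/23, 3/46, 4/23, 9/46, 9/23, 21/46, 14/23, 17/23, 35/46, 41/46, 1]
j=0: u_0=13/165 ∈ [3/46, 4/23) → index 2
j=1: u_1=28/165 ∈ [3/46, 4/23) → index 2
j=2: u_2=43/165 ∈ [9/46, 9/23) → index 4
j=3: u_3=58/165 ∈ [9/46, 9/23) → index 4
j=4: u_4=73/165 ∈ [9/23, 21/46) → index 5
j=5: u_5=8/15 ∈ [21/46, 14/23) → index 6
j=6: u_6=103/165 ∈ [14/23, 17/23) → index 7
j=7: u_7=118/165 ∈ [14/23, 17/23) → index 7
j=8: u_8=133/165 ∈ [35/46, 41/46) → index 9
j=9: u_9=148/165 ∈ [41/46, 1) → index 10
j=10: u_10=163/165 ∈ [41/46, 1) → index 10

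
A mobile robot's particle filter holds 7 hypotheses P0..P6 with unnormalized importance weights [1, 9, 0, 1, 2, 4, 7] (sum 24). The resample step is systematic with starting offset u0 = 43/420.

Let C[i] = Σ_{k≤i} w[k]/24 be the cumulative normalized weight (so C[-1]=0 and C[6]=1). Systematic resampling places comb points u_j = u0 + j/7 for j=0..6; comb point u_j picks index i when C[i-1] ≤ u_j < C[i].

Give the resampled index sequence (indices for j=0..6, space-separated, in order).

C = [1/24, 5/12, 5/12, 11/24, 13/24, 17/24, 1]
j=0: u_0=43/420 ∈ [1/24, 5/12) → index 1
j=1: u_1=103/420 ∈ [1/24, 5/12) → index 1
j=2: u_2=163/420 ∈ [1/24, 5/12) → index 1
j=3: u_3=223/420 ∈ [11/24, 13/24) → index 4
j=4: u_4=283/420 ∈ [13/24, 17/24) → index 5
j=5: u_5=49/60 ∈ [17/24, 1) → index 6
j=6: u_6=403/420 ∈ [17/24, 1) → index 6

1 1 1 4 5 6 6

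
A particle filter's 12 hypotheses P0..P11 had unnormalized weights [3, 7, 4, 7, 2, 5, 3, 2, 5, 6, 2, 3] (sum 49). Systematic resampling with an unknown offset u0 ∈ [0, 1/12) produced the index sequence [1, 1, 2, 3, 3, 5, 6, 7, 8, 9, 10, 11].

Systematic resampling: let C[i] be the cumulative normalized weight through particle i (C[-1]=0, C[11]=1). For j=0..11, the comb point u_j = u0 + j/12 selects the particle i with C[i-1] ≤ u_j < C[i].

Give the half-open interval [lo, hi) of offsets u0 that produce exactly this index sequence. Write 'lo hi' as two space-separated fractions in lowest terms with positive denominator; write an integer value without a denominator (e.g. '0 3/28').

1/14 1/12

C = [3/49, 10/49, 2/7, 3/7, 23/49, 4/7, 31/49, 33/49, 38/49, 44/49, 46/49, 1]
j=0 picked index 1: u0 ∈ [3/49, 10/49)
j=1 picked index 1: u0 ∈ [-13/588, 71/588)
j=2 picked index 2: u0 ∈ [11/294, 5/42)
j=3 picked index 3: u0 ∈ [1/28, 5/28)
j=4 picked index 3: u0 ∈ [-1/21, 2/21)
j=5 picked index 5: u0 ∈ [31/588, 13/84)
j=6 picked index 6: u0 ∈ [1/14, 13/98)
j=7 picked index 7: u0 ∈ [29/588, 53/588)
j=8 picked index 8: u0 ∈ [1/147, 16/147)
j=9 picked index 9: u0 ∈ [5/196, 29/196)
j=10 picked index 10: u0 ∈ [19/294, 31/294)
j=11 picked index 11: u0 ∈ [13/588, 1/12)
intersection: [1/14, 1/12)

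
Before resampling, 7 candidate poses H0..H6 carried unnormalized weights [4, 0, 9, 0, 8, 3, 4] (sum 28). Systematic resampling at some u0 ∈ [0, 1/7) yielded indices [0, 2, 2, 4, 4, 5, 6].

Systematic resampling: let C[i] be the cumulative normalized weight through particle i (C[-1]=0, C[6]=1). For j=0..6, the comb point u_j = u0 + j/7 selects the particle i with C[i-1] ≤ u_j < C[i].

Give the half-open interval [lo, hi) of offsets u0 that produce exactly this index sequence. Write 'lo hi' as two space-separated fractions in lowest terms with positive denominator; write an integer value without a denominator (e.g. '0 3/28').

1/28 1/7

C = [1/7, 1/7, 13/28, 13/28, 3/4, 6/7, 1]
j=0 picked index 0: u0 ∈ [0, 1/7)
j=1 picked index 2: u0 ∈ [0, 9/28)
j=2 picked index 2: u0 ∈ [-1/7, 5/28)
j=3 picked index 4: u0 ∈ [1/28, 9/28)
j=4 picked index 4: u0 ∈ [-3/28, 5/28)
j=5 picked index 5: u0 ∈ [1/28, 1/7)
j=6 picked index 6: u0 ∈ [0, 1/7)
intersection: [1/28, 1/7)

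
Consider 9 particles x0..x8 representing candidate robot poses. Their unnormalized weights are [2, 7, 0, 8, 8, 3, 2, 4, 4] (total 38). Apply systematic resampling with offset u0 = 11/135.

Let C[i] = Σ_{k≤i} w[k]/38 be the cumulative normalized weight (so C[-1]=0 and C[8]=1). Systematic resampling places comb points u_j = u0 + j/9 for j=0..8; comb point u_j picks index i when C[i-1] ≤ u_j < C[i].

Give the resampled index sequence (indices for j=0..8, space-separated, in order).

C = [1/19, 9/38, 9/38, 17/38, 25/38, 14/19, 15/19, 17/19, 1]
j=0: u_0=11/135 ∈ [1/19, 9/38) → index 1
j=1: u_1=26/135 ∈ [1/19, 9/38) → index 1
j=2: u_2=41/135 ∈ [9/38, 17/38) → index 3
j=3: u_3=56/135 ∈ [9/38, 17/38) → index 3
j=4: u_4=71/135 ∈ [17/38, 25/38) → index 4
j=5: u_5=86/135 ∈ [17/38, 25/38) → index 4
j=6: u_6=101/135 ∈ [14/19, 15/19) → index 6
j=7: u_7=116/135 ∈ [15/19, 17/19) → index 7
j=8: u_8=131/135 ∈ [17/19, 1) → index 8

1 1 3 3 4 4 6 7 8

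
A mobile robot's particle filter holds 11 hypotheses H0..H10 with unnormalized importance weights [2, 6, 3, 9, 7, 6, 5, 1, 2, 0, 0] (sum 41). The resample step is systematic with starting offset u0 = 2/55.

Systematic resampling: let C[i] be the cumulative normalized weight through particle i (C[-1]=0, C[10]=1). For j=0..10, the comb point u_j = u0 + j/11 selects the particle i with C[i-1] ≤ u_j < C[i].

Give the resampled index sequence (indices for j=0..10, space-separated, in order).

C = [2/41, 8/41, 11/41, 20/41, 27/41, 33/41, 38/41, 39/41, 1, 1, 1]
j=0: u_0=2/55 ∈ [0, 2/41) → index 0
j=1: u_1=7/55 ∈ [2/41, 8/41) → index 1
j=2: u_2=12/55 ∈ [8/41, 11/41) → index 2
j=3: u_3=17/55 ∈ [11/41, 20/41) → index 3
j=4: u_4=2/5 ∈ [11/41, 20/41) → index 3
j=5: u_5=27/55 ∈ [20/41, 27/41) → index 4
j=6: u_6=32/55 ∈ [20/41, 27/41) → index 4
j=7: u_7=37/55 ∈ [27/41, 33/41) → index 5
j=8: u_8=42/55 ∈ [27/41, 33/41) → index 5
j=9: u_9=47/55 ∈ [33/41, 38/41) → index 6
j=10: u_10=52/55 ∈ [38/41, 39/41) → index 7

0 1 2 3 3 4 4 5 5 6 7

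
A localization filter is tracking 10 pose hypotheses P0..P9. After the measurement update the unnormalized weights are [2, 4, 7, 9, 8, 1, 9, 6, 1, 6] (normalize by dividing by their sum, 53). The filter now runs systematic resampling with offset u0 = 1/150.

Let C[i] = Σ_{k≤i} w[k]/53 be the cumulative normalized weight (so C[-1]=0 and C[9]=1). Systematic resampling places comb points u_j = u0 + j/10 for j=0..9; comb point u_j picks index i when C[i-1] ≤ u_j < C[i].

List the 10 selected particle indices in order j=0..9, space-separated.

0 1 2 3 3 4 6 6 7 9

C = [2/53, 6/53, 13/53, 22/53, 30/53, 31/53, 40/53, 46/53, 47/53, 1]
j=0: u_0=1/150 ∈ [0, 2/53) → index 0
j=1: u_1=8/75 ∈ [2/53, 6/53) → index 1
j=2: u_2=31/150 ∈ [6/53, 13/53) → index 2
j=3: u_3=23/75 ∈ [13/53, 22/53) → index 3
j=4: u_4=61/150 ∈ [13/53, 22/53) → index 3
j=5: u_5=38/75 ∈ [22/53, 30/53) → index 4
j=6: u_6=91/150 ∈ [31/53, 40/53) → index 6
j=7: u_7=53/75 ∈ [31/53, 40/53) → index 6
j=8: u_8=121/150 ∈ [40/53, 46/53) → index 7
j=9: u_9=68/75 ∈ [47/53, 1) → index 9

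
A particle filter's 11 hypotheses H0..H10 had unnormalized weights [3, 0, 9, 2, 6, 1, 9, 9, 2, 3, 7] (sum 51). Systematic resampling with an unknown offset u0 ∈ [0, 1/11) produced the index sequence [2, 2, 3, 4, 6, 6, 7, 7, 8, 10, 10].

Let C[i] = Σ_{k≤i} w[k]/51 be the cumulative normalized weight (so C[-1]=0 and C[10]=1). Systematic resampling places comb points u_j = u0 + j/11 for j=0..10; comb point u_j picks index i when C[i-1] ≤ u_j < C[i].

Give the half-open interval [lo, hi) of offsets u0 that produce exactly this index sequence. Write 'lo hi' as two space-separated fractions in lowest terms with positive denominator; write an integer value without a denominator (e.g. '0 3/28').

C = [1/17, 1/17, 4/17, 14/51, 20/51, 7/17, 10/17, 13/17, 41/51, 44/51, 1]
j=0 picked index 2: u0 ∈ [1/17, 4/17)
j=1 picked index 2: u0 ∈ [-6/187, 27/187)
j=2 picked index 3: u0 ∈ [10/187, 52/561)
j=3 picked index 4: u0 ∈ [1/561, 67/561)
j=4 picked index 6: u0 ∈ [9/187, 42/187)
j=5 picked index 6: u0 ∈ [-8/187, 25/187)
j=6 picked index 7: u0 ∈ [8/187, 41/187)
j=7 picked index 7: u0 ∈ [-9/187, 24/187)
j=8 picked index 8: u0 ∈ [7/187, 43/561)
j=9 picked index 10: u0 ∈ [25/561, 2/11)
j=10 picked index 10: u0 ∈ [-26/561, 1/11)
intersection: [1/17, 43/561)

1/17 43/561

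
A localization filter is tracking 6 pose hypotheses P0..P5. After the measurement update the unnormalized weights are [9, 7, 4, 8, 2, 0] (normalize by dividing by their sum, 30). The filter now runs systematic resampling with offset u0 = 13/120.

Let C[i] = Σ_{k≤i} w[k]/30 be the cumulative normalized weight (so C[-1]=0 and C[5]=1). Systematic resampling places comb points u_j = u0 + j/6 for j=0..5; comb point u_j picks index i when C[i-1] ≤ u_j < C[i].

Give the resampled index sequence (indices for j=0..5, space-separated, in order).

0 0 1 2 3 4

C = [3/10, 8/15, 2/3, 14/15, 1, 1]
j=0: u_0=13/120 ∈ [0, 3/10) → index 0
j=1: u_1=11/40 ∈ [0, 3/10) → index 0
j=2: u_2=53/120 ∈ [3/10, 8/15) → index 1
j=3: u_3=73/120 ∈ [8/15, 2/3) → index 2
j=4: u_4=31/40 ∈ [2/3, 14/15) → index 3
j=5: u_5=113/120 ∈ [14/15, 1) → index 4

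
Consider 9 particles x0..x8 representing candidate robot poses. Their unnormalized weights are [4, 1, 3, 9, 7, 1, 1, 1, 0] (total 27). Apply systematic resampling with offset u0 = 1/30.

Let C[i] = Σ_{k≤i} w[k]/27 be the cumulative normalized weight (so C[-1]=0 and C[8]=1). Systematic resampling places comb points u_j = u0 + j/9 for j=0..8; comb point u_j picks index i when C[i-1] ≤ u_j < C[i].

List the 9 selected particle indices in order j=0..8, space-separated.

C = [4/27, 5/27, 8/27, 17/27, 8/9, 25/27, 26/27, 1, 1]
j=0: u_0=1/30 ∈ [0, 4/27) → index 0
j=1: u_1=13/90 ∈ [0, 4/27) → index 0
j=2: u_2=23/90 ∈ [5/27, 8/27) → index 2
j=3: u_3=11/30 ∈ [8/27, 17/27) → index 3
j=4: u_4=43/90 ∈ [8/27, 17/27) → index 3
j=5: u_5=53/90 ∈ [8/27, 17/27) → index 3
j=6: u_6=7/10 ∈ [17/27, 8/9) → index 4
j=7: u_7=73/90 ∈ [17/27, 8/9) → index 4
j=8: u_8=83/90 ∈ [8/9, 25/27) → index 5

0 0 2 3 3 3 4 4 5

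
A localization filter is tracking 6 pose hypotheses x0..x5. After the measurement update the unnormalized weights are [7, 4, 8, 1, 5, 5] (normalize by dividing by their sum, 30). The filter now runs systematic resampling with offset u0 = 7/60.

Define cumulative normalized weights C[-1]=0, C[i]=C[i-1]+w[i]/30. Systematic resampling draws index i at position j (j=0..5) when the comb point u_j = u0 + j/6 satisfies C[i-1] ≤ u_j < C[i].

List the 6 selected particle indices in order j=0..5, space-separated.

C = [7/30, 11/30, 19/30, 2/3, 5/6, 1]
j=0: u_0=7/60 ∈ [0, 7/30) → index 0
j=1: u_1=17/60 ∈ [7/30, 11/30) → index 1
j=2: u_2=9/20 ∈ [11/30, 19/30) → index 2
j=3: u_3=37/60 ∈ [11/30, 19/30) → index 2
j=4: u_4=47/60 ∈ [2/3, 5/6) → index 4
j=5: u_5=19/20 ∈ [5/6, 1) → index 5

0 1 2 2 4 5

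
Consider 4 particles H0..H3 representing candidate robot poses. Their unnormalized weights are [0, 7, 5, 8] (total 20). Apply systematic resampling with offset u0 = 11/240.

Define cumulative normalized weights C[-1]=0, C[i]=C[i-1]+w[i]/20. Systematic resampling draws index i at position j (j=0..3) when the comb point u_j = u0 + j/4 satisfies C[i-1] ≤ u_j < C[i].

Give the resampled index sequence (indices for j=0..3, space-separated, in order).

1 1 2 3

C = [0, 7/20, 3/5, 1]
j=0: u_0=11/240 ∈ [0, 7/20) → index 1
j=1: u_1=71/240 ∈ [0, 7/20) → index 1
j=2: u_2=131/240 ∈ [7/20, 3/5) → index 2
j=3: u_3=191/240 ∈ [3/5, 1) → index 3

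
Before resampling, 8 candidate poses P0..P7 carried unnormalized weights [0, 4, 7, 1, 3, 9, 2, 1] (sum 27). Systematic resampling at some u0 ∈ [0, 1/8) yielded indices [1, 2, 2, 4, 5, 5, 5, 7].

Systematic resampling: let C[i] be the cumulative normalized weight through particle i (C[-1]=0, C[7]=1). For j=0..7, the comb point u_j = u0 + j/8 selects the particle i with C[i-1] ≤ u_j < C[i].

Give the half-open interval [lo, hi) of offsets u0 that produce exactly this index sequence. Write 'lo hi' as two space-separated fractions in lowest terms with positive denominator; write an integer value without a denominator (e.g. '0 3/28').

19/216 1/8

C = [0, 4/27, 11/27, 4/9, 5/9, 8/9, 26/27, 1]
j=0 picked index 1: u0 ∈ [0, 4/27)
j=1 picked index 2: u0 ∈ [5/216, 61/216)
j=2 picked index 2: u0 ∈ [-11/108, 17/108)
j=3 picked index 4: u0 ∈ [5/72, 13/72)
j=4 picked index 5: u0 ∈ [1/18, 7/18)
j=5 picked index 5: u0 ∈ [-5/72, 19/72)
j=6 picked index 5: u0 ∈ [-7/36, 5/36)
j=7 picked index 7: u0 ∈ [19/216, 1/8)
intersection: [19/216, 1/8)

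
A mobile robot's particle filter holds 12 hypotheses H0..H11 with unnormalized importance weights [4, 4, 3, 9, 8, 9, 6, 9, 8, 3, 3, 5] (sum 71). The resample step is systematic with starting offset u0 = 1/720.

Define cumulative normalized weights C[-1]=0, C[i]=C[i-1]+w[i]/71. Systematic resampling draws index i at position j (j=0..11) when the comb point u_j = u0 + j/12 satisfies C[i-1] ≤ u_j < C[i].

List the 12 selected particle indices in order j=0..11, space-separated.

C = [4/71, 8/71, 11/71, 20/71, 28/71, 37/71, 43/71, 52/71, 60/71, 63/71, 66/71, 1]
j=0: u_0=1/720 ∈ [0, 4/71) → index 0
j=1: u_1=61/720 ∈ [4/71, 8/71) → index 1
j=2: u_2=121/720 ∈ [11/71, 20/71) → index 3
j=3: u_3=181/720 ∈ [11/71, 20/71) → index 3
j=4: u_4=241/720 ∈ [20/71, 28/71) → index 4
j=5: u_5=301/720 ∈ [28/71, 37/71) → index 5
j=6: u_6=361/720 ∈ [28/71, 37/71) → index 5
j=7: u_7=421/720 ∈ [37/71, 43/71) → index 6
j=8: u_8=481/720 ∈ [43/71, 52/71) → index 7
j=9: u_9=541/720 ∈ [52/71, 60/71) → index 8
j=10: u_10=601/720 ∈ [52/71, 60/71) → index 8
j=11: u_11=661/720 ∈ [63/71, 66/71) → index 10

0 1 3 3 4 5 5 6 7 8 8 10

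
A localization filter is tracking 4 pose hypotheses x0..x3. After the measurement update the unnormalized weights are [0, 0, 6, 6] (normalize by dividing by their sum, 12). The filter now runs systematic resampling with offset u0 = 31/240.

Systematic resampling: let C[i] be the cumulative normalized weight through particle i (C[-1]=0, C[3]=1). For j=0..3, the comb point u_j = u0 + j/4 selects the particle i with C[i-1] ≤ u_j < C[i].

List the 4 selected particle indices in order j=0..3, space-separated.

C = [0, 0, 1/2, 1]
j=0: u_0=31/240 ∈ [0, 1/2) → index 2
j=1: u_1=91/240 ∈ [0, 1/2) → index 2
j=2: u_2=151/240 ∈ [1/2, 1) → index 3
j=3: u_3=211/240 ∈ [1/2, 1) → index 3

2 2 3 3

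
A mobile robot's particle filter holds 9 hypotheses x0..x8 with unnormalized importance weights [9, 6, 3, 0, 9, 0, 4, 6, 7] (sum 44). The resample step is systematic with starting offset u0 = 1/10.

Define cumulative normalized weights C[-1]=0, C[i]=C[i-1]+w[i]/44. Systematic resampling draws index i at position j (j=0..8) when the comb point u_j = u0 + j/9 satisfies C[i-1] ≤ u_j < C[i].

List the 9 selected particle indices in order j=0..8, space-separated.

0 1 1 4 4 6 7 8 8

C = [9/44, 15/44, 9/22, 9/22, 27/44, 27/44, 31/44, 37/44, 1]
j=0: u_0=1/10 ∈ [0, 9/44) → index 0
j=1: u_1=19/90 ∈ [9/44, 15/44) → index 1
j=2: u_2=29/90 ∈ [9/44, 15/44) → index 1
j=3: u_3=13/30 ∈ [9/22, 27/44) → index 4
j=4: u_4=49/90 ∈ [9/22, 27/44) → index 4
j=5: u_5=59/90 ∈ [27/44, 31/44) → index 6
j=6: u_6=23/30 ∈ [31/44, 37/44) → index 7
j=7: u_7=79/90 ∈ [37/44, 1) → index 8
j=8: u_8=89/90 ∈ [37/44, 1) → index 8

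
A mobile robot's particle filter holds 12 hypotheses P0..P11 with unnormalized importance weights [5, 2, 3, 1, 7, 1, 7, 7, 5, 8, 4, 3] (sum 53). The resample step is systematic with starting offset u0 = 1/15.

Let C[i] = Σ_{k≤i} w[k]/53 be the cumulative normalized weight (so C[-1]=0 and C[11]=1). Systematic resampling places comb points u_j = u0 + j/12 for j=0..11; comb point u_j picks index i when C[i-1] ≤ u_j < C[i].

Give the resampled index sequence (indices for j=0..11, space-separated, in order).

0 2 4 4 6 6 7 8 9 9 10 11

C = [5/53, 7/53, 10/53, 11/53, 18/53, 19/53, 26/53, 33/53, 38/53, 46/53, 50/53, 1]
j=0: u_0=1/15 ∈ [0, 5/53) → index 0
j=1: u_1=3/20 ∈ [7/53, 10/53) → index 2
j=2: u_2=7/30 ∈ [11/53, 18/53) → index 4
j=3: u_3=19/60 ∈ [11/53, 18/53) → index 4
j=4: u_4=2/5 ∈ [19/53, 26/53) → index 6
j=5: u_5=29/60 ∈ [19/53, 26/53) → index 6
j=6: u_6=17/30 ∈ [26/53, 33/53) → index 7
j=7: u_7=13/20 ∈ [33/53, 38/53) → index 8
j=8: u_8=11/15 ∈ [38/53, 46/53) → index 9
j=9: u_9=49/60 ∈ [38/53, 46/53) → index 9
j=10: u_10=9/10 ∈ [46/53, 50/53) → index 10
j=11: u_11=59/60 ∈ [50/53, 1) → index 11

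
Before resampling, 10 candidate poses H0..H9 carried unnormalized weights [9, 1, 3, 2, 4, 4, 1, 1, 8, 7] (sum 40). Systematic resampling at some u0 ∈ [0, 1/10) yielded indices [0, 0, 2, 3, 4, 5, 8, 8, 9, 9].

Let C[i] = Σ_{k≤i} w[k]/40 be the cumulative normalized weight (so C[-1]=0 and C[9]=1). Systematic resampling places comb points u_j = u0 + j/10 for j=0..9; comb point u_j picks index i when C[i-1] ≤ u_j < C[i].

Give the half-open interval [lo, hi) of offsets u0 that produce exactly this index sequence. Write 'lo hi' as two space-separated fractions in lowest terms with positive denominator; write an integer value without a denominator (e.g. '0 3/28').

C = [9/40, 1/4, 13/40, 3/8, 19/40, 23/40, 3/5, 5/8, 33/40, 1]
j=0 picked index 0: u0 ∈ [0, 9/40)
j=1 picked index 0: u0 ∈ [-1/10, 1/8)
j=2 picked index 2: u0 ∈ [1/20, 1/8)
j=3 picked index 3: u0 ∈ [1/40, 3/40)
j=4 picked index 4: u0 ∈ [-1/40, 3/40)
j=5 picked index 5: u0 ∈ [-1/40, 3/40)
j=6 picked index 8: u0 ∈ [1/40, 9/40)
j=7 picked index 8: u0 ∈ [-3/40, 1/8)
j=8 picked index 9: u0 ∈ [1/40, 1/5)
j=9 picked index 9: u0 ∈ [-3/40, 1/10)
intersection: [1/20, 3/40)

1/20 3/40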